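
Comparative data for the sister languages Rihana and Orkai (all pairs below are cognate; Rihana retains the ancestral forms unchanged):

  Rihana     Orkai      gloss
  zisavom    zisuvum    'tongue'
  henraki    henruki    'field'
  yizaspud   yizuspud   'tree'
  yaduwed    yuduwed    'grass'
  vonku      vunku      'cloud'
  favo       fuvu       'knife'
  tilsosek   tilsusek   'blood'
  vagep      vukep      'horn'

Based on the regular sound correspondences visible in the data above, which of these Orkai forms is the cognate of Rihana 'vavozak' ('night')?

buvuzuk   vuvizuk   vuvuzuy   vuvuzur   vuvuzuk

vuvuzuk

zisavom ~ zisuvum, favo ~ fuvu — Rihana a corresponds to Orkai u after a consonant, before a labial obstruent.
tilsosek ~ tilsusek — Rihana o corresponds to Orkai u after a consonant, before a consonant other than r, m, n, p, b, f, v.
henraki ~ henruki, yizaspud ~ yizuspud — Rihana a corresponds to Orkai u after a consonant, before a consonant other than r, m, n, p, b, f, v.
Applying these to Rihana 'vavozak':
  vavozak → vuvozak   (a→u after a consonant, before a labial obstruent)
  vuvozak → vuvuzak   (o→u after a consonant, before a consonant other than r, m, n, p, b, f, v)
  vuvuzak → vuvuzuk   (a→u after a consonant, before a consonant other than r, m, n, p, b, f, v)
So the Orkai cognate is 'vuvuzuk'.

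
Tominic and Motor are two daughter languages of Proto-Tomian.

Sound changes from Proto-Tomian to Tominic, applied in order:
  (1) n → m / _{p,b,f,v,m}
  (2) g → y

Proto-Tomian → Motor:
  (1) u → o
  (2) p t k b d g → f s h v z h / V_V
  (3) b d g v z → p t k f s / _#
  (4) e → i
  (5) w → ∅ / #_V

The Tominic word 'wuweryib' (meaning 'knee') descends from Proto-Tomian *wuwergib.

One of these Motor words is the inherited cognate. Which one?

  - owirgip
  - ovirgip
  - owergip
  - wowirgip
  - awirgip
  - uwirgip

owirgip

Motor: start from *wuwergib.
  rule 1 (vowel merger): wuwergib → wowergib
  rule 2: no change — wowergib
  rule 3 (final devoicing): wowergib → wowergip
  rule 4 (vowel merger): wowergip → wowirgip
  rule 5 (glide loss): wowirgip → owirgip
  ⇒ Motor owirgip
Only 'owirgip' matches the regular Motor development of *wuwergib.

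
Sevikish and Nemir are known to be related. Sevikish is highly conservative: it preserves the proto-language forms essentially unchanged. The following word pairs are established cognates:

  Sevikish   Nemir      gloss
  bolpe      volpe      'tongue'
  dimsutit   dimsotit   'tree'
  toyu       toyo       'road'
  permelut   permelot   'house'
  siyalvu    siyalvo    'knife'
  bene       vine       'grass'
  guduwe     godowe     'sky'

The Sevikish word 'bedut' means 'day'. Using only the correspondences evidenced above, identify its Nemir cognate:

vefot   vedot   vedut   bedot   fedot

bene ~ vine — Sevikish b corresponds to Nemir v word-initially before a front vowel.
dimsutit ~ dimsotit, permelut ~ permelot — Sevikish u corresponds to Nemir o after a consonant, before a consonant other than r, m, n, p, b, f, v.
Applying these to Sevikish 'bedut':
  bedut → vedut   (b→v word-initially before a front vowel)
  vedut → vedot   (u→o after a consonant, before a consonant other than r, m, n, p, b, f, v)
So the Nemir cognate is 'vedot'.

vedot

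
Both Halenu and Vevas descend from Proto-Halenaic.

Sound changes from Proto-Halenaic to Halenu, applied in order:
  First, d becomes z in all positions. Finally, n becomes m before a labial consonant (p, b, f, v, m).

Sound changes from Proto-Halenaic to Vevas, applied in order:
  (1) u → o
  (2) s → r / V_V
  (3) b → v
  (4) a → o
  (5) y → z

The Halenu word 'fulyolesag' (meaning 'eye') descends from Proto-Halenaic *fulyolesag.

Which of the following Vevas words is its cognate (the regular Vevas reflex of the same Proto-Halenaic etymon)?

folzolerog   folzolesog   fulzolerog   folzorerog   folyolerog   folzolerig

Vevas: *fulyolesag
  fulyolesag → folyolesag   [vowel merger]
  folyolesag → folyolerag   [rhotacism]
  folyolerag (rule 3 does not apply)
  folyolerag → folyolerog   [vowel merger]
  folyolerog → folzolerog   [unconditioned shift]
  giving Vevas folzolerog.
The other candidates each miss or misapply at least one Vevas change.

folzolerog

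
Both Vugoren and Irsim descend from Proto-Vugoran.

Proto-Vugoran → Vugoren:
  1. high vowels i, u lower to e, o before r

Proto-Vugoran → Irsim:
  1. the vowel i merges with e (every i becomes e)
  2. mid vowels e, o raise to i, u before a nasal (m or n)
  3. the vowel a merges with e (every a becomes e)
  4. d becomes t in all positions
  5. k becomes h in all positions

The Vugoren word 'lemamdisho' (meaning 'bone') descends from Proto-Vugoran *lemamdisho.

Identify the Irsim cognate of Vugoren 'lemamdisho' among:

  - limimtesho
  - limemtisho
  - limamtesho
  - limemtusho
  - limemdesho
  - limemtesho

limemtesho

Irsim: start from *lemamdisho.
  rule 1 (vowel merger): lemamdisho → lemamdesho
  rule 2 (pre-nasal raising): lemamdesho → limamdesho
  rule 3 (vowel merger): limamdesho → limemdesho
  rule 4 (unconditioned shift): limemdesho → limemtesho
  rule 5: no change — limemtesho
  ⇒ Irsim limemtesho
The other candidates each miss or misapply at least one Irsim change.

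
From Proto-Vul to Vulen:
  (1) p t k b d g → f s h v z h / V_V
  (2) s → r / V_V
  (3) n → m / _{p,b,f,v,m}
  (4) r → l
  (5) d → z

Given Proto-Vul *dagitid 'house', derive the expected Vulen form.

Vulen: start from *dagitid.
  rule 1 (intervocalic lenition): dagitid → dahisid
  rule 2 (rhotacism): dahisid → dahirid
  rule 3: no change — dahirid
  rule 4 (unconditioned shift): dahirid → dahilid
  rule 5 (unconditioned shift): dahilid → zahiliz
  ⇒ Vulen zahiliz

zahiliz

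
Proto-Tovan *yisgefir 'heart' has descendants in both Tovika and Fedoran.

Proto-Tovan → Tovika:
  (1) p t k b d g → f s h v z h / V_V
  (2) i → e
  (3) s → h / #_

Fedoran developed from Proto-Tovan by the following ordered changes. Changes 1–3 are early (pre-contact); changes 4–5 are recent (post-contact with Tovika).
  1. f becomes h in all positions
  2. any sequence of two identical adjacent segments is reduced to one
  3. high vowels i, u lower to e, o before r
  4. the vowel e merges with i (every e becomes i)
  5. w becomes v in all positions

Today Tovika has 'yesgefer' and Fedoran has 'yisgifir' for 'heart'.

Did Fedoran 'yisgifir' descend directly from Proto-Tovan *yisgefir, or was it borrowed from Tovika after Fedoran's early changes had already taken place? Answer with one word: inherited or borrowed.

borrowed

If inherited, *yisgefir would pass through all of Fedoran's changes:
Fedoran: start from *yisgefir.
  rule 1 (unconditioned shift): yisgefir → yisgehir
  rule 2: no change — yisgehir
  rule 3 (pre-rhotic lowering): yisgehir → yisgeher
  rule 4 (vowel merger): yisgeher → yisgihir
  rule 5: no change — yisgihir
  ⇒ Fedoran yisgihir
If borrowed from Tovika 'yesgefer' after the early changes, it would undergo only the recent ones:
  rule 4 (vowel merger): yesgefer → yisgifir
  rule 5 (unconditioned shift): no change (yisgifir)
  ⇒ as a loan: yisgifir
Fedoran 'yisgifir' matches the loan outcome 'yisgifir', not the inherited 'yisgihir' — it skipped the early Fedoran changes, so it was borrowed from Tovika.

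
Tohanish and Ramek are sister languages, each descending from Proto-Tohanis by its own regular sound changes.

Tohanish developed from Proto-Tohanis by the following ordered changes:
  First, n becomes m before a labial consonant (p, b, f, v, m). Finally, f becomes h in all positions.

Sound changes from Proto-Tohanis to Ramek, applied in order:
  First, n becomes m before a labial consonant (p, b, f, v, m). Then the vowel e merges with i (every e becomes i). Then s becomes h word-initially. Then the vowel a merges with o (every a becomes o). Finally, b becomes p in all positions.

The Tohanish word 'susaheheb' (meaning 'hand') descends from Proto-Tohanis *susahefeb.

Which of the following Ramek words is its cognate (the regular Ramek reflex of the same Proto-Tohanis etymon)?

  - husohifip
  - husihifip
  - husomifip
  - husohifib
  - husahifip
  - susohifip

Ramek: *susahefeb
  susahefeb (rule 1 does not apply)
  susahefeb → susahifib   [vowel merger]
  susahifib → husahifib   [debuccalisation]
  husahifib → husohifib   [vowel merger]
  husohifib → husohifip   [unconditioned shift]
  giving Ramek husohifip.

husohifip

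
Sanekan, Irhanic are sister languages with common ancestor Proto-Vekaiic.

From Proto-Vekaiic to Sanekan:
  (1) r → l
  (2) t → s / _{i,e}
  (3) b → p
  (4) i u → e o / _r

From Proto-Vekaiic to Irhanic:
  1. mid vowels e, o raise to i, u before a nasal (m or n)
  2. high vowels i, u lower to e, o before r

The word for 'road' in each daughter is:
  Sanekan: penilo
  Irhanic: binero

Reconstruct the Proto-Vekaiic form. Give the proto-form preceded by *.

Position 2: Sanekan has e, Irhanic has i. Taking the neighbouring segments as reconstructed: Sanekan e can only go back to *e; Irhanic i could go back to *e or *i — the one source consistent with every daughter is *e.
Position 5: Sanekan has l, Irhanic has r. Irhanic preserves r here (none of its changes turn any other segment into r), so the proto-segment is *r.
This points to *beniro. Verify forward in each daughter:
Sanekan: *beniro
  beniro → benilo   [unconditioned shift]
  benilo (rule 2 does not apply)
  benilo → penilo   [unconditioned shift]
  penilo (rule 4 does not apply)
  giving Sanekan penilo.
Irhanic: *beniro > biniro > binero  (by pre-nasal raising, pre-rhotic lowering)
No other proto-form is consistent with every reflex, so the reconstruction is *beniro.

*beniro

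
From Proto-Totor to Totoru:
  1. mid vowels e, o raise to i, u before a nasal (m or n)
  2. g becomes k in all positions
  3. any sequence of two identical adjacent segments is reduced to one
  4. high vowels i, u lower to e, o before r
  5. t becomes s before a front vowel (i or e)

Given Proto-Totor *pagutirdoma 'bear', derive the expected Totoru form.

pakuserduma

Totoru: *pagutirdoma
  pagutirdoma → pagutirduma   [pre-nasal raising]
  pagutirduma → pakutirduma   [unconditioned shift]
  pakutirduma (rule 3 does not apply)
  pakutirduma → pakuterduma   [pre-rhotic lowering]
  pakuterduma → pakuserduma   [palatalisation]
  giving Totoru pakuserduma.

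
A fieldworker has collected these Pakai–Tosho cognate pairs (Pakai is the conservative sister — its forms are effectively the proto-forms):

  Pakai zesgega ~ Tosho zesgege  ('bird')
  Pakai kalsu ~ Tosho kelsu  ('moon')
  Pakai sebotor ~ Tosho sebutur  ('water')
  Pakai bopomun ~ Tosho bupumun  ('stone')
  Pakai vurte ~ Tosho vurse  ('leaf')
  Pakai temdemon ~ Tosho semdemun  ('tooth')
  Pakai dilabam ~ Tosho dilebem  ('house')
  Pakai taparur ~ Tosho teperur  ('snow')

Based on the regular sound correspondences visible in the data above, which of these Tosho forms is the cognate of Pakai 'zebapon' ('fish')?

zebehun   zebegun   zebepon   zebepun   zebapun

taparur ~ teperur — Pakai a corresponds to Tosho e after a consonant, before a labial obstruent.
temdemon ~ semdemun — Pakai o corresponds to Tosho u after a consonant, before a nasal.
Applying these to Pakai 'zebapon':
  zebapon → zebepon   (a→e after a consonant, before a labial obstruent)
  zebepon → zebepun   (o→u after a consonant, before a nasal)
So the Tosho cognate is 'zebepun'.

zebepun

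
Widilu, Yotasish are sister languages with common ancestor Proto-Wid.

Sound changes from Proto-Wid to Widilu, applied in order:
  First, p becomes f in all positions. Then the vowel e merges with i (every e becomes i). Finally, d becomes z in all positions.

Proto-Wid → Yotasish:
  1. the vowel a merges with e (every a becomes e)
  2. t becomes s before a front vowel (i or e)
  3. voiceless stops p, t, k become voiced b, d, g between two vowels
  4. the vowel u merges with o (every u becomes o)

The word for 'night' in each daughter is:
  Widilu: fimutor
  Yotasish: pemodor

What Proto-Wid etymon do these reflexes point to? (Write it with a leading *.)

Position 5: Widilu has t, Yotasish has d. Widilu preserves t here (none of its changes turn any other segment into t), so the proto-segment is *t.
Position 1: Widilu has f, Yotasish has p. Yotasish preserves p here (none of its changes turn any other segment into p), so the proto-segment is *p.
Position 4: Widilu has u, Yotasish has o. Widilu preserves u here (none of its changes turn any other segment into u), so the proto-segment is *u.
Continuing position by position gives *pemutor; check it forward:
Widilu: *pemutor > femutor > fimutor  (by unconditioned shift, vowel merger)
Yotasish: *pemutor
  pemutor (rule 1 does not apply)
  pemutor (rule 2 does not apply)
  pemutor → pemudor   [intervocalic voicing]
  pemudor → pemodor   [vowel merger]
  giving Yotasish pemodor.
*pemutor is the unique common source.

*pemutor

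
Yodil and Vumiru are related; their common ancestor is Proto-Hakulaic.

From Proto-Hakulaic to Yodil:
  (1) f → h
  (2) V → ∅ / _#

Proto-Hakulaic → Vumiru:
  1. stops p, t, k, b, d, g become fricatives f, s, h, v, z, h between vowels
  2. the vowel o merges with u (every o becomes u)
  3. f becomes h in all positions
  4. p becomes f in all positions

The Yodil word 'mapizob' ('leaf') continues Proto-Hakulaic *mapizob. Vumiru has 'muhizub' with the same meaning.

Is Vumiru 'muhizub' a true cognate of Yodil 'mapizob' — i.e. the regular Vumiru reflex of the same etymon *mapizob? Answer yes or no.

no

Derive the expected Vumiru reflex of *mapizob:
Vumiru: *mapizob
  mapizob → mafizob   [intervocalic lenition]
  mafizob → mafizub   [vowel merger]
  mafizub → mahizub   [unconditioned shift]
  mahizub (rule 4 does not apply)
  giving Vumiru mahizub.
The regular Vumiru reflex would be 'mahizub', but the attested form is 'muhizub'. The correspondence is irregular, so they are not cognates (the Vumiru form has a different source).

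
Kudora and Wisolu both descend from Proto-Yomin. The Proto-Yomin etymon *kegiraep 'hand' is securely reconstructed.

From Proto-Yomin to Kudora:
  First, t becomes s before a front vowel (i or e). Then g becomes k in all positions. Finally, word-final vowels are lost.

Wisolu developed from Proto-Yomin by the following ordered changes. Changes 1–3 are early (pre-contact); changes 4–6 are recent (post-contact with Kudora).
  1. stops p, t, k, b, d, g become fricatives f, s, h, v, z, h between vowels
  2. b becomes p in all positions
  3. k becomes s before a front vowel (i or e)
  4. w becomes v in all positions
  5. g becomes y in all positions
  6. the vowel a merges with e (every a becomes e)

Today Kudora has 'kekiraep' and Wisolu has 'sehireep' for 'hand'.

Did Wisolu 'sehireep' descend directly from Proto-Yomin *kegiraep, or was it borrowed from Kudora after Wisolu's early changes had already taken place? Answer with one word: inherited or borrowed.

If inherited, *kegiraep would pass through all of Wisolu's changes:
Wisolu: *kegiraep > kehiraep > sehiraep > sehireep  (by intervocalic lenition, palatalisation, vowel merger)
If borrowed from Kudora 'kekiraep' after the early changes, it would undergo only the recent ones:
  rule 4 (unconditioned shift): no change (kekiraep)
  rule 5 (unconditioned shift): no change (kekiraep)
  rule 6 (vowel merger): kekiraep → kekireep
  ⇒ as a loan: kekireep
Wisolu 'sehireep' matches the inherited outcome exactly, so it is an inherited cognate, not a loan.

inherited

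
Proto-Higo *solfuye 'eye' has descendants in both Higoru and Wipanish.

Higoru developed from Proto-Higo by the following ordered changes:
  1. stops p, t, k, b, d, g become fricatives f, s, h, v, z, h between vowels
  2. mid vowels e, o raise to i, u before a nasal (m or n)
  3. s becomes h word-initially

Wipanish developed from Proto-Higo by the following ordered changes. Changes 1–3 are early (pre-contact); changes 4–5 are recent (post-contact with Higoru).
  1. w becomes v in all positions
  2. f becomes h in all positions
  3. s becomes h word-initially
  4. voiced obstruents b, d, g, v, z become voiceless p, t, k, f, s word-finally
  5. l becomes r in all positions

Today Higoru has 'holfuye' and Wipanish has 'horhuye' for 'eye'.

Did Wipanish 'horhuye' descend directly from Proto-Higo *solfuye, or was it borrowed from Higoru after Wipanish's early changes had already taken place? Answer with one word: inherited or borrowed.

If inherited, *solfuye would pass through all of Wipanish's changes:
Wipanish: start from *solfuye.
  rule 1: no change — solfuye
  rule 2 (unconditioned shift): solfuye → solhuye
  rule 3 (debuccalisation): solhuye → holhuye
  rule 4: no change — holhuye
  rule 5 (unconditioned shift): holhuye → horhuye
  ⇒ Wipanish horhuye
If borrowed from Higoru 'holfuye' after the early changes, it would undergo only the recent ones:
  rule 4 (final devoicing): no change (holfuye)
  rule 5 (unconditioned shift): holfuye → horfuye
  ⇒ as a loan: horfuye
Wipanish 'horhuye' matches the inherited outcome exactly, so it is an inherited cognate, not a loan.

inherited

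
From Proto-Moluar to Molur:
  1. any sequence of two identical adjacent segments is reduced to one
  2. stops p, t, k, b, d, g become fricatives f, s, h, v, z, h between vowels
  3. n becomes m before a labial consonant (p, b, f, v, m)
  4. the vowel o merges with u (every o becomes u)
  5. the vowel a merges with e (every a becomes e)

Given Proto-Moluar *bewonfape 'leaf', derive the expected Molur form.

Molur: *bewonfape
  bewonfape (rule 1 does not apply)
  bewonfape → bewonfafe   [intervocalic lenition]
  bewonfafe → bewomfafe   [nasal place assimilation]
  bewomfafe → bewumfafe   [vowel merger]
  bewumfafe → bewumfefe   [vowel merger]
  giving Molur bewumfefe.

bewumfefe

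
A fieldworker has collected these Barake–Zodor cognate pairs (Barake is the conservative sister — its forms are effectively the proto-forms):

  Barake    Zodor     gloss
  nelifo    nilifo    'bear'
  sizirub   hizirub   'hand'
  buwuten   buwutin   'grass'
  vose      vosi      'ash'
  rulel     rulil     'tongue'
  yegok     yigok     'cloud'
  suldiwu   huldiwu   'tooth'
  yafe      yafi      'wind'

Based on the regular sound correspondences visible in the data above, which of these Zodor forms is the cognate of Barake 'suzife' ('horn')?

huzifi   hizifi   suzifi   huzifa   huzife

huzifi

suldiwu ~ huldiwu — Barake s corresponds to Zodor h word-initially before a back vowel.
vose ~ vosi, yafe ~ yafi — Barake e corresponds to Zodor i word-finally.
Applying these to Barake 'suzife':
  suzife → huzife   (s→h word-initially before a back vowel)
  huzife → huzifi   (e→i word-finally)
So the Zodor cognate is 'huzifi'.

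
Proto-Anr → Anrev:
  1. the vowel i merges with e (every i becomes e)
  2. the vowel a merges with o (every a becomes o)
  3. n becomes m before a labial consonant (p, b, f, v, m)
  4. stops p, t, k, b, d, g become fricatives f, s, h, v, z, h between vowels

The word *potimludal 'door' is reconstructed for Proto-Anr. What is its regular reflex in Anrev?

posemluzol

Anrev: start from *potimludal.
  rule 1 (vowel merger): potimludal → potemludal
  rule 2 (vowel merger): potemludal → potemludol
  rule 3: no change — potemludol
  rule 4 (intervocalic lenition): potemludol → posemluzol
  ⇒ Anrev posemluzol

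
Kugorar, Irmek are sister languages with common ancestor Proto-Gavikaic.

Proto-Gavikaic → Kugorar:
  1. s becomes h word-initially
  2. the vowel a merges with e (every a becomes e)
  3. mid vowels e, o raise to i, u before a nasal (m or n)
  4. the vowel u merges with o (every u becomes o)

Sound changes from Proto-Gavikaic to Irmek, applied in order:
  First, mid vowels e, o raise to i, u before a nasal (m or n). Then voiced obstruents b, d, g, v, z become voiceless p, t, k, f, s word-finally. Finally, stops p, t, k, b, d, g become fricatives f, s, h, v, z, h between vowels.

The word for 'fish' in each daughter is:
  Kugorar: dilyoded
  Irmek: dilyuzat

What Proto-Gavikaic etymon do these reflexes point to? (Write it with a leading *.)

*dilyudad

Position 8: Kugorar has d, Irmek has t. Kugorar preserves d here (none of its changes turn any other segment into d), so the proto-segment is *d.
Position 7: Kugorar has e, Irmek has a. Irmek preserves a here (none of its changes turn any other segment into a), so the proto-segment is *a.
Position 6: Kugorar has d, Irmek has z. Kugorar preserves d here (none of its changes turn any other segment into d), so the proto-segment is *d.
This points to *dilyudad. Verify forward in each daughter:
Kugorar: *dilyudad
  dilyudad (rule 1 does not apply)
  dilyudad → dilyuded   [vowel merger]
  dilyuded (rule 3 does not apply)
  dilyuded → dilyoded   [vowel merger]
  giving Kugorar dilyoded.
Irmek: *dilyudad
  dilyudad (rule 1 does not apply)
  dilyudad → dilyudat   [final devoicing]
  dilyudat → dilyuzat   [intervocalic lenition]
  giving Irmek dilyuzat.
No other proto-form is consistent with every reflex, so the reconstruction is *dilyudad.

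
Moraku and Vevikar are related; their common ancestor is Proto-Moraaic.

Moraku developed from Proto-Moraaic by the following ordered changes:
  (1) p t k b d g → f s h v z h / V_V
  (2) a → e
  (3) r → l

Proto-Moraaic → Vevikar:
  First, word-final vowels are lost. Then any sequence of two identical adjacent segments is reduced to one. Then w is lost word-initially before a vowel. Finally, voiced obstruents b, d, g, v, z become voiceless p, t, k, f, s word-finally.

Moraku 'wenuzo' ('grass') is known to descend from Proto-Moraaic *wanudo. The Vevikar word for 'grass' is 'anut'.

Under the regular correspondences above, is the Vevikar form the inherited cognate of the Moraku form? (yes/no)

Derive the expected Vevikar reflex of *wanudo:
Vevikar: *wanudo
  wanudo → wanud   [apocope]
  wanud (rule 2 does not apply)
  wanud → anud   [glide loss]
  anud → anut   [final devoicing]
  giving Vevikar anut.
Vevikar 'anut' matches the regular reflex exactly, so the pair is cognate.

yes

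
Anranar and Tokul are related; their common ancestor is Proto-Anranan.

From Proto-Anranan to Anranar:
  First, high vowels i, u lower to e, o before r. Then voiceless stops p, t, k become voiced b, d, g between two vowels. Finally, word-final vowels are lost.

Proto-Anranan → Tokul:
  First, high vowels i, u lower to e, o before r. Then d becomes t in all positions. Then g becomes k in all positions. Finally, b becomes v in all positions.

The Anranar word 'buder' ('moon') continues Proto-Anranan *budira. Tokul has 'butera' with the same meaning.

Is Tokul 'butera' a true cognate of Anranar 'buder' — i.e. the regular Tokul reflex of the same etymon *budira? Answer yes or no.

no

Derive the expected Tokul reflex of *budira:
Tokul: *budira > budera > butera > vutera  (by pre-rhotic lowering, unconditioned shift, unconditioned shift)
The regular Tokul reflex would be 'vutera', but the attested form is 'butera'. The correspondence is irregular, so they are not cognates (the Tokul form has a different source).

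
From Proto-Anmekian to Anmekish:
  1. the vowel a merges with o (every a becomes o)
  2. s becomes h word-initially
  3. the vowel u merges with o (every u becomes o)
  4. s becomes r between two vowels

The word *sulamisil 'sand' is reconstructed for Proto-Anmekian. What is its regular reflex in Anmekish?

Anmekish: start from *sulamisil.
  rule 1 (vowel merger): sulamisil → sulomisil
  rule 2 (debuccalisation): sulomisil → hulomisil
  rule 3 (vowel merger): hulomisil → holomisil
  rule 4 (rhotacism): holomisil → holomiril
  ⇒ Anmekish holomiril

holomiril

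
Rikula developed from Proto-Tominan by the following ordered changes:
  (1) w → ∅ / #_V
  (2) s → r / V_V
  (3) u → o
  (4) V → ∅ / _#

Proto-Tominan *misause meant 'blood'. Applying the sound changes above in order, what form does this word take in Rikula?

Rikula: start from *misause.
  rule 1: no change — misause
  rule 2 (rhotacism): misause → miraure
  rule 3 (vowel merger): miraure → miraore
  rule 4 (apocope): miraore → miraor
  ⇒ Rikula miraor

miraor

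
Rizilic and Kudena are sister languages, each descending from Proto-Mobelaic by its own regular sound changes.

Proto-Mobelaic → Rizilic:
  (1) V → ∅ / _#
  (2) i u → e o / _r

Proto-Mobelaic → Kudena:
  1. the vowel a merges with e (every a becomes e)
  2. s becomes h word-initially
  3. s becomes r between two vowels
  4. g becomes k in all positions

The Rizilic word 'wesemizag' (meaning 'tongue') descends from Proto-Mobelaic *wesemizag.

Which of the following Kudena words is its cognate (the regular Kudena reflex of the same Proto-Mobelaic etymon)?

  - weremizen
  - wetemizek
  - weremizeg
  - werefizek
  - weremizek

Kudena: *wesemizag > wesemizeg > weremizeg > weremizek  (by vowel merger, rhotacism, unconditioned shift)

weremizek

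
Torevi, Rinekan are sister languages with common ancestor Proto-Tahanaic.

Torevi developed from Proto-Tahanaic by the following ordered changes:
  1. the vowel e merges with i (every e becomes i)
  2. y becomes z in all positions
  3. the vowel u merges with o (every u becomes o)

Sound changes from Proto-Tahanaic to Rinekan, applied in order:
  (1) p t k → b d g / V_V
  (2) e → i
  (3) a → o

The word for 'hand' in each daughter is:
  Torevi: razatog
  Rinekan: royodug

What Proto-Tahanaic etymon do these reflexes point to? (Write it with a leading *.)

Position 6: Torevi has o, Rinekan has u. Rinekan preserves u here (none of its changes turn any other segment into u), so the proto-segment is *u.
Position 2: Torevi has a, Rinekan has o. Torevi preserves a here (none of its changes turn any other segment into a), so the proto-segment is *a.
Verify the candidate proto-form against each daughter:
Torevi: *rayatug
  rayatug (rule 1 does not apply)
  rayatug → razatug   [unconditioned shift]
  razatug → razatog   [vowel merger]
  giving Torevi razatog.
Rinekan: *rayatug > rayadug > royodug  (by intervocalic voicing, vowel merger)
Only *rayatug yields all of Torevi razatog, Rinekan royodug.

*rayatug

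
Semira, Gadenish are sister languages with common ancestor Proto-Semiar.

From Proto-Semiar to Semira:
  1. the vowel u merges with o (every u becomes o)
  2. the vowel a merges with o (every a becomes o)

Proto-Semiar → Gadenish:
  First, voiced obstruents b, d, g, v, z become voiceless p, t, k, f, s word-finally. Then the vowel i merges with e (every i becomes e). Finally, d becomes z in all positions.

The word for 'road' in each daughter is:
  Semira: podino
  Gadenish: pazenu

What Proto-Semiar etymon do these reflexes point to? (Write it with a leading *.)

Position 3: Semira has d, Gadenish has z. Semira preserves d here (none of its changes turn any other segment into d), so the proto-segment is *d.
Position 2: Semira has o, Gadenish has a. Gadenish preserves a here (none of its changes turn any other segment into a), so the proto-segment is *a.
Continuing position by position gives *padinu; check it forward:
Semira: *padinu > padino > podino  (by vowel merger, vowel merger)
Gadenish: *padinu
  padinu (rule 1 does not apply)
  padinu → padenu   [vowel merger]
  padenu → pazenu   [unconditioned shift]
  giving Gadenish pazenu.
*padinu is the unique common source.

*padinu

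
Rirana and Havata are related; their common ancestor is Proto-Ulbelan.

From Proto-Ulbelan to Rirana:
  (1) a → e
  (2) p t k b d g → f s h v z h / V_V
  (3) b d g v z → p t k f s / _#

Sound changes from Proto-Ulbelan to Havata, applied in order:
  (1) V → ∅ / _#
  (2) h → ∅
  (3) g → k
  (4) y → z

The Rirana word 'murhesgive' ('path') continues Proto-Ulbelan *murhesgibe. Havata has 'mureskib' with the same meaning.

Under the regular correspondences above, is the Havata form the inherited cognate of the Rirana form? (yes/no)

Derive the expected Havata reflex of *murhesgibe:
Havata: start from *murhesgibe.
  rule 1 (apocope): murhesgibe → murhesgib
  rule 2 (h-loss): murhesgib → muresgib
  rule 3 (unconditioned shift): muresgib → mureskib
  rule 4: no change — mureskib
  ⇒ Havata mureskib
Havata 'mureskib' matches the regular reflex exactly, so the pair is cognate.

yes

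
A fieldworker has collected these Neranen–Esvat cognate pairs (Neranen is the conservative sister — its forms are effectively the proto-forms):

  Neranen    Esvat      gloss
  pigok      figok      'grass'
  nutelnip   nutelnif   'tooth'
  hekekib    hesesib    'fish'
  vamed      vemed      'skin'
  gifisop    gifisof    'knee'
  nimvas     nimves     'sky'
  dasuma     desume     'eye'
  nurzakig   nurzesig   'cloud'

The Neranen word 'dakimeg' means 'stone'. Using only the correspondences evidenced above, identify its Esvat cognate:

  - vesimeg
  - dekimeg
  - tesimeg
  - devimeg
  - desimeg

nimvas ~ nimves, dasuma ~ desume — Neranen a corresponds to Esvat e after a consonant, before a consonant other than r, m, n, p, b, f, v.
hekekib ~ hesesib, nurzakig ~ nurzesig — Neranen k corresponds to Esvat s between vowels (before a front vowel).
Applying these to Neranen 'dakimeg':
  dakimeg → dekimeg   (a→e after a consonant, before a consonant other than r, m, n, p, b, f, v)
  dekimeg → desimeg   (k→s between vowels (before a front vowel))
So the Esvat cognate is 'desimeg'.

desimeg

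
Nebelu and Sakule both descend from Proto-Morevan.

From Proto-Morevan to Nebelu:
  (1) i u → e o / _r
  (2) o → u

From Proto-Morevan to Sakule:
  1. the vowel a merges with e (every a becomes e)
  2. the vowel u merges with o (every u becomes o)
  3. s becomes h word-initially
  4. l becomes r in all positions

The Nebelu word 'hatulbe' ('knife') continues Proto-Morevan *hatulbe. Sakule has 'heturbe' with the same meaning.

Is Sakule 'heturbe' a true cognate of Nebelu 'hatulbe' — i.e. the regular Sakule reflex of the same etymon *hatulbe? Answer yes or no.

no

Derive the expected Sakule reflex of *hatulbe:
Sakule: start from *hatulbe.
  rule 1 (vowel merger): hatulbe → hetulbe
  rule 2 (vowel merger): hetulbe → hetolbe
  rule 3: no change — hetolbe
  rule 4 (unconditioned shift): hetolbe → hetorbe
  ⇒ Sakule hetorbe
The regular Sakule reflex would be 'hetorbe', but the attested form is 'heturbe'. The correspondence is irregular, so they are not cognates (the Sakule form has a different source).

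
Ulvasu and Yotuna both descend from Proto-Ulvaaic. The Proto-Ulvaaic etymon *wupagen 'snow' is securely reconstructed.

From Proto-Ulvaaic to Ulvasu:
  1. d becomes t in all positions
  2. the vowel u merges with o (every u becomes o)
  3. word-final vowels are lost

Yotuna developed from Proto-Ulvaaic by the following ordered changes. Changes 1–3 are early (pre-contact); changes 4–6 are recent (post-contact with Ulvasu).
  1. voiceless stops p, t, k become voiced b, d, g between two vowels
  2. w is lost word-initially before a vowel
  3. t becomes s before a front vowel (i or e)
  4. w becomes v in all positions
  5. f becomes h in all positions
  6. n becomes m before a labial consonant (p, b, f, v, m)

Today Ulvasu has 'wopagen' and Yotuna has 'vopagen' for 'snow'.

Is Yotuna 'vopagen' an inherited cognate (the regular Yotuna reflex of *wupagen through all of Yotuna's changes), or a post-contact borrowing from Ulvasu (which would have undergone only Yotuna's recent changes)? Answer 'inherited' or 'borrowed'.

If inherited, *wupagen would pass through all of Yotuna's changes:
Yotuna: *wupagen
  wupagen → wubagen   [intervocalic voicing]
  wubagen → ubagen   [glide loss]
  ubagen (rule 3 does not apply)
  ubagen (rule 4 does not apply)
  ubagen (rule 5 does not apply)
  ubagen (rule 6 does not apply)
  giving Yotuna ubagen.
If borrowed from Ulvasu 'wopagen' after the early changes, it would undergo only the recent ones:
  rule 4 (unconditioned shift): wopagen → vopagen
  rule 5 (unconditioned shift): no change (vopagen)
  rule 6 (nasal place assimilation): no change (vopagen)
  ⇒ as a loan: vopagen
Yotuna 'vopagen' matches the loan outcome 'vopagen', not the inherited 'ubagen' — it skipped the early Yotuna changes, so it was borrowed from Ulvasu.

borrowed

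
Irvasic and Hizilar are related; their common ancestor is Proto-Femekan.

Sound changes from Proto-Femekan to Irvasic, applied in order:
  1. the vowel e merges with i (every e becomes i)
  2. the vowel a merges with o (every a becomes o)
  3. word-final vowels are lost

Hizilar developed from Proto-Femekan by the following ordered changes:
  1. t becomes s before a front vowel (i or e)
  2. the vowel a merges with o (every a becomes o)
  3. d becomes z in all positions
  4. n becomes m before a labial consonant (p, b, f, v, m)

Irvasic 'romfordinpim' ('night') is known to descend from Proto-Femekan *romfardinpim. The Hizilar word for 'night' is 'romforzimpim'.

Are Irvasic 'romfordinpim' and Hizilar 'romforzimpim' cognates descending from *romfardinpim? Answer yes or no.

Derive the expected Hizilar reflex of *romfardinpim:
Hizilar: start from *romfardinpim.
  rule 1: no change — romfardinpim
  rule 2 (vowel merger): romfardinpim → romfordinpim
  rule 3 (unconditioned shift): romfordinpim → romforzinpim
  rule 4 (nasal place assimilation): romforzinpim → romforzimpim
  ⇒ Hizilar romforzimpim
Hizilar 'romforzimpim' matches the regular reflex exactly, so the pair is cognate.

yes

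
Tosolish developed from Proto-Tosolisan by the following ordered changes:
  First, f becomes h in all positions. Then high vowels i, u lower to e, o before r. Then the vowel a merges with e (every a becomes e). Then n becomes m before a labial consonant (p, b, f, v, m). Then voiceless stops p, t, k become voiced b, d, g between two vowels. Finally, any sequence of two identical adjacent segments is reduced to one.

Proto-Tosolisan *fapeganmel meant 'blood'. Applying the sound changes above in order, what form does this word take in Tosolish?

hebegemel

Tosolish: *fapeganmel > hapeganmel > hepegenmel > hepegemmel > hebegemmel > hebegemel  (by unconditioned shift, vowel merger, nasal place assimilation, intervocalic voicing, degemination)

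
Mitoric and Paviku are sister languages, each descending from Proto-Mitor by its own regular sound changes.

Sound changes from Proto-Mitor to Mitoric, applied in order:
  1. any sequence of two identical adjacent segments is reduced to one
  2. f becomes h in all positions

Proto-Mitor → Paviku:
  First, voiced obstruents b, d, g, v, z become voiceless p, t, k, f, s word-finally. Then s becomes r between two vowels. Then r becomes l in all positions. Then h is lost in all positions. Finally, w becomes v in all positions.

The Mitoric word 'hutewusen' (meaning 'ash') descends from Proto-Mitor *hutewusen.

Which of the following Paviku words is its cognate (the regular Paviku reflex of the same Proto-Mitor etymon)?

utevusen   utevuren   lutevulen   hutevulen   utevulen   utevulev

utevulen

Paviku: *hutewusen
  hutewusen (rule 1 does not apply)
  hutewusen → hutewuren   [rhotacism]
  hutewuren → hutewulen   [unconditioned shift]
  hutewulen → utewulen   [h-loss]
  utewulen → utevulen   [unconditioned shift]
  giving Paviku utevulen.
Among the options, 'utevulen' alone shows every Paviku change applied in order.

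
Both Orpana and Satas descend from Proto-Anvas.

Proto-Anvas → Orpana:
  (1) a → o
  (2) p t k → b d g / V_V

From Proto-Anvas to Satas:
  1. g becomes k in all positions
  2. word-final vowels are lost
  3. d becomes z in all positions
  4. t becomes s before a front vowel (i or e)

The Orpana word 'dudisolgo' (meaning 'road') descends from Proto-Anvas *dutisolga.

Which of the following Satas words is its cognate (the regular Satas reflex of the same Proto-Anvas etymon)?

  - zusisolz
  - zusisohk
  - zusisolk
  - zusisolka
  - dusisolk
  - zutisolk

zusisolk

Satas: start from *dutisolga.
  rule 1 (unconditioned shift): dutisolga → dutisolka
  rule 2 (apocope): dutisolka → dutisolk
  rule 3 (unconditioned shift): dutisolk → zutisolk
  rule 4 (palatalisation): zutisolk → zusisolk
  ⇒ Satas zusisolk
Only 'zusisolk' matches the regular Satas development of *dutisolga.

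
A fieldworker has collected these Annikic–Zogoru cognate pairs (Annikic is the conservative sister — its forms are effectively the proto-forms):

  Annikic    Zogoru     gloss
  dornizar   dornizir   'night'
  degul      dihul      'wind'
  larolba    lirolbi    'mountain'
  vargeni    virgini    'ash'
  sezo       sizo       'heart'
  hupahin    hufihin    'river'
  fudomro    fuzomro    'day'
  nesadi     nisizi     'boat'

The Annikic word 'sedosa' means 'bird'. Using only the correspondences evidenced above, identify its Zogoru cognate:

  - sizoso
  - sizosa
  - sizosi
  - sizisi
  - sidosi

sizosi

degul ~ dihul, sezo ~ sizo — Annikic e corresponds to Zogoru i after a consonant, before a consonant other than r, m, n, p, b, f, v.
fudomro ~ fuzomro — Annikic d corresponds to Zogoru z between vowels (before a back vowel).
larolba ~ lirolbi — Annikic a corresponds to Zogoru i word-finally.
Applying these to Annikic 'sedosa':
  sedosa → sidosa   (e→i after a consonant, before a consonant other than r, m, n, p, b, f, v)
  sidosa → sizosa   (d→z between vowels (before a back vowel))
  sizosa → sizosi   (a→i word-finally)
So the Zogoru cognate is 'sizosi'.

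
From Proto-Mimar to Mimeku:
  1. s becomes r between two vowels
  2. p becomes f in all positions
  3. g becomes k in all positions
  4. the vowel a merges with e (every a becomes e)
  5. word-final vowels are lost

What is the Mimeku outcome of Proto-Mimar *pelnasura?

Mimeku: start from *pelnasura.
  rule 1 (rhotacism): pelnasura → pelnarura
  rule 2 (unconditioned shift): pelnarura → felnarura
  rule 3: no change — felnarura
  rule 4 (vowel merger): felnarura → felnerure
  rule 5 (apocope): felnerure → felnerur
  ⇒ Mimeku felnerur

felnerur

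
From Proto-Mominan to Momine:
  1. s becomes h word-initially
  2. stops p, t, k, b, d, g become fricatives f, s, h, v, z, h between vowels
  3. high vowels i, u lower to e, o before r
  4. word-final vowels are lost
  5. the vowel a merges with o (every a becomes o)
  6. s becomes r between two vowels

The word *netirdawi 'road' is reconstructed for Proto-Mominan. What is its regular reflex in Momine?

Momine: *netirdawi > nesirdawi > neserdawi > neserdaw > neserdow > nererdow  (by intervocalic lenition, pre-rhotic lowering, apocope, vowel merger, rhotacism)

nererdow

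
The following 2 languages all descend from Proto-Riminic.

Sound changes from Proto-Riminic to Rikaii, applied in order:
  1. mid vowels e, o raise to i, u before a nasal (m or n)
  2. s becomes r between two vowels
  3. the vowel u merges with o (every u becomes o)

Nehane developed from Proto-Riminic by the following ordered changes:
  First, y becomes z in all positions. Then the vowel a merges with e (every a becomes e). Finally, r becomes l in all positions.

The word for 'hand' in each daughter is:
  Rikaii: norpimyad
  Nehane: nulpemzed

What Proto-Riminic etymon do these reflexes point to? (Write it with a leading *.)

Position 8: Rikaii has a, Nehane has e. Rikaii preserves a here (none of its changes turn any other segment into a), so the proto-segment is *a.
Position 2: Rikaii has o, Nehane has u. Nehane preserves u here (none of its changes turn any other segment into u), so the proto-segment is *u.
Verify the candidate proto-form against each daughter:
Rikaii: *nurpemyad
  nurpemyad → nurpimyad   [pre-nasal raising]
  nurpimyad (rule 2 does not apply)
  nurpimyad → norpimyad   [vowel merger]
  giving Rikaii norpimyad.
Nehane: start from *nurpemyad.
  rule 1 (unconditioned shift): nurpemyad → nurpemzad
  rule 2 (vowel merger): nurpemzad → nurpemzed
  rule 3 (unconditioned shift): nurpemzed → nulpemzed
  ⇒ Nehane nulpemzed
Only *nurpemyad yields all of Rikaii norpimyad, Nehane nulpemzed.

*nurpemyad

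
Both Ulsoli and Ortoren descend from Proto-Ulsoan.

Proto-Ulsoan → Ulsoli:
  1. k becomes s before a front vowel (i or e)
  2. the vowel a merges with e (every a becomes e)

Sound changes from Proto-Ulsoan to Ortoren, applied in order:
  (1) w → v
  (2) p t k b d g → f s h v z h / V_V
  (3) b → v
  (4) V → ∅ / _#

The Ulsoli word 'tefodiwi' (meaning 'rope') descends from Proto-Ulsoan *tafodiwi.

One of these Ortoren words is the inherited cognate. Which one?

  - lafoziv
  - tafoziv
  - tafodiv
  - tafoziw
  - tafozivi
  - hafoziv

tafoziv

Ortoren: *tafodiwi > tafodivi > tafozivi > tafoziv  (by unconditioned shift, intervocalic lenition, apocope)
Among the options, 'tafoziv' alone shows every Ortoren change applied in order.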